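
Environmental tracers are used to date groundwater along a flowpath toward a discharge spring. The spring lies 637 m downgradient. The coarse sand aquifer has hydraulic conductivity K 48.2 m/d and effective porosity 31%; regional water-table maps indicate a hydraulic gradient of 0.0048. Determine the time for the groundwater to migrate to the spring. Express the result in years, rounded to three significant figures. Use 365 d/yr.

2.34 years

Specific discharge q = 48.2 × 0.0048 = 0.2314 m/d
Seepage velocity v = q / n = 0.2314 / 0.31 = 0.7463 m/d
t = L / v = 637 / 0.7463 = 853.5 d
   = 853.5 / 365 = 2.34 yr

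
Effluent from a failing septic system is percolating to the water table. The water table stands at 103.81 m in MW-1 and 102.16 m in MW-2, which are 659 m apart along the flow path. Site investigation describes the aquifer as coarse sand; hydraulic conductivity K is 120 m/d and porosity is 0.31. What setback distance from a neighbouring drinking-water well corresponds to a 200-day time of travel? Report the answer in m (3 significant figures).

194 m

Hydraulic gradient i = (103.81 − 102.16) / 659 = 1.65 / 659 = 0.002504
q = Ki = 120 × 0.002504 = 0.3005 m/d
v_s = q/n_e = 0.3005/0.31 = 0.9692 m/d
L = v × T = 0.9692 × 200 = 193.8 m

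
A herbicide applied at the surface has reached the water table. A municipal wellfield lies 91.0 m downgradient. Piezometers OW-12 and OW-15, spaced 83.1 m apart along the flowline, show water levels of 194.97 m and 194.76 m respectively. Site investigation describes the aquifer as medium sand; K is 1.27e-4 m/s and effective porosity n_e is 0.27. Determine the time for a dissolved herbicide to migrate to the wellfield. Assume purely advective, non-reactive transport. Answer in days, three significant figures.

886 days

Hydraulic gradient i = (194.97 − 194.76) / 83.1 = 0.21 / 83.1 = 0.002527
K = 1.27e-4 m/s × 86400 s/d = 10.97 m/d
Darcy flux q = K·i = 10.97 × 0.002527 = 0.02773 m/d
v = Ki/n = 10.97·0.002527/0.27 = 0.1027 m/d
t = L / v = 91.0 / 0.1027 = 886.1 d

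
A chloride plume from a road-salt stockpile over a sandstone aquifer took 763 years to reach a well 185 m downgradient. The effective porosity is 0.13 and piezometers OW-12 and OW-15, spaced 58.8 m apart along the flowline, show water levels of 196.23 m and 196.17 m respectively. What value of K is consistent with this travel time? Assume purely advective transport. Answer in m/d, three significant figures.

Hydraulic gradient i = (196.23 − 196.17) / 58.8 = 0.06 / 58.8 = 0.001020
t = 763 years = 278500 d
v = L / t = 185 / 278500 = 6.643e-4 m/d
K = v · n / i = 6.643e-4 × 0.13 / 0.001020 = 0.0846 m/d

0.0846 m/d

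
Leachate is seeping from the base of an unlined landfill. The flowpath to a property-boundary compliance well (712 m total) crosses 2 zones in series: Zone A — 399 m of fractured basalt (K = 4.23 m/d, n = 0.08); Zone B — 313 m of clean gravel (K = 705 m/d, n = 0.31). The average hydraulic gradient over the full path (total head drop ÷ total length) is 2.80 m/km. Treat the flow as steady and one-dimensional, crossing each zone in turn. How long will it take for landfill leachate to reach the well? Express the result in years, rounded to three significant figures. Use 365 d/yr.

For zones in series the flux q is common to all zones; the equivalent conductivity is the harmonic (thickness-weighted) mean, K_eq = L_total / Σ(L_j/K_j).
Σ(L/K) = 399/4.23 + 313/705 = 94.33 + 0.4440 = 94.77 d
K_eq = L_total / Σ(L/K) = 712 / 94.77 = 7.513 m/d
q = K_eq · i = 7.513 × 0.0028 = 0.02104 m/d (same in every zone)
Zone A: v = q/n = 0.02104/0.08 = 0.2630 m/d → t_A = 399/0.2630 = 1517 d
Zone B: v = q/n = 0.02104/0.31 = 0.06786 m/d → t_B = 313/0.06786 = 4613 d
Total t = 1517 + 4613 = 6130 d
   = 6130 / 365 = 16.8 yr

16.8 years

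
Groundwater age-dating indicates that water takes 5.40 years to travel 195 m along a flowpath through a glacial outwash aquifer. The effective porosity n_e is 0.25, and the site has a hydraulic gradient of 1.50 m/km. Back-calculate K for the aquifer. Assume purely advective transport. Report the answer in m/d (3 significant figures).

t = 5.40 years = 1971 d
v = L / t = 195 / 1971 = 0.09893 m/d
K = v · n / i = 0.09893 × 0.25 / 0.0015 = 16.5 m/d

16.5 m/d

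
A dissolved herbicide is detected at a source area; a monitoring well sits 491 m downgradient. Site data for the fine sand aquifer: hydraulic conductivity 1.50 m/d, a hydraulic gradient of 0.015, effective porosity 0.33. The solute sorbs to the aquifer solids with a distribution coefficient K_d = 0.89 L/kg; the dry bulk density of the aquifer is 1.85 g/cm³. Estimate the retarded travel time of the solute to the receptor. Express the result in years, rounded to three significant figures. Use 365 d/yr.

118 years

Darcy flux q = K·i = 1.50 × 0.015 = 0.02250 m/d
Seepage velocity v = q / n = 0.02250 / 0.33 = 0.06818 m/d
Retardation R = 1 + ρ_b·K_d/n = 1 + 1.85×0.89/0.33 = 5.989
Contaminant velocity v_c = v/R = 0.06818/5.989 = 0.01138 m/d
t = L/v_c = 491/0.01138 = 43130 d
   = 43130/365 = 118 yr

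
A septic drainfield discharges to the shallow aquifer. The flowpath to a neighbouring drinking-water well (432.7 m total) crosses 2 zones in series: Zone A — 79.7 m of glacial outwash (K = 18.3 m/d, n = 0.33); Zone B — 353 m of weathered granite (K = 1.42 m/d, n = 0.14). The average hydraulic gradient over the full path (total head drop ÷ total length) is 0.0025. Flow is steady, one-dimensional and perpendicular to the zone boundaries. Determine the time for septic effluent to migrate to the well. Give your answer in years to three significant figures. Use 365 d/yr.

48.5 years

Continuity: the same q passes through each zone, so ΔH = q·Σ(L_j/K_j) — the zones act as resistances in series.
Σ(L/K) = 79.7/18.3 + 353/1.42 = 4.355 + 248.6 = 252.9 d
K_eq = L_total / Σ(L/K) = 432.7 / 252.9 = 1.711 m/d
q = K_eq · i = 1.711 × 0.0025 = 0.004277 m/d (same in every zone)
Zone A: v = q/n = 0.004277/0.33 = 0.01296 m/d → t_A = 79.7/0.01296 = 6150 d
Zone B: v = q/n = 0.004277/0.14 = 0.03055 m/d → t_B = 353/0.03055 = 11560 d
Total t = 6150 + 11560 = 17710 d
   = 17710 / 365 = 48.5 yr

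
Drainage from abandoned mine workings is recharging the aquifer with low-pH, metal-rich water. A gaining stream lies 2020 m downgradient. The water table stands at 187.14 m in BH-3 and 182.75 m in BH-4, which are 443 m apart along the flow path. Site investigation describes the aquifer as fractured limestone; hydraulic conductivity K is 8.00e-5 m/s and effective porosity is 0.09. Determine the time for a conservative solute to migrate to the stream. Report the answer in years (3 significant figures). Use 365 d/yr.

7.27 years

Hydraulic gradient i = (187.14 − 182.75) / 443 = 4.39 / 443 = 0.009910
K = 8.00e-5 m/s × 86400 s/d = 6.912 m/d
q = Ki = 6.912 × 0.009910 = 0.06850 m/d
Seepage velocity v = q / n = 0.06850 / 0.09 = 0.7611 m/d
t = L / v = 2020 / 0.7611 = 2654 d
   = 2654 / 365 = 7.27 yr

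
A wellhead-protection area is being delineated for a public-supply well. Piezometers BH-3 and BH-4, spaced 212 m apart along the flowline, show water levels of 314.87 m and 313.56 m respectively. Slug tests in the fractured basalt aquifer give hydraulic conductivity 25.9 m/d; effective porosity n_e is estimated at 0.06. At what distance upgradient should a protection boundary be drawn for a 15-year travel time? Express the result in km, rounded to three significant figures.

14.6 km

Hydraulic gradient i = (314.87 − 313.56) / 212 = 1.31 / 212 = 0.006179
Darcy flux q = K·i = 25.9 × 0.006179 = 0.1600 m/d
Seepage velocity v = q / n = 0.1600 / 0.06 = 2.667 m/d
T = 15 yr × 365 = 5475 d
L = v × T = 2.667 × 5475 = 14600 m
   = 14.6 km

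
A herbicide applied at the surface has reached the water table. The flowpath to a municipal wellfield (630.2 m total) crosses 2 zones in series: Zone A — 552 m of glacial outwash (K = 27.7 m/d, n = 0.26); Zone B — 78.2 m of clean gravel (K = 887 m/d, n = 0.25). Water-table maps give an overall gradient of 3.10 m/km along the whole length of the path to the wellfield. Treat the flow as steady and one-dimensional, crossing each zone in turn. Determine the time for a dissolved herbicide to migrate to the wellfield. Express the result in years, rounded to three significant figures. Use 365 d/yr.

For zones in series the flux q is common to all zones; the equivalent conductivity is the harmonic (thickness-weighted) mean, K_eq = L_total / Σ(L_j/K_j).
Σ(L/K) = 552/27.7 + 78.2/887 = 19.93 + 0.08816 = 20.02 d
K_eq = L_total / Σ(L/K) = 630.2 / 20.02 = 31.48 m/d
q = K_eq · i = 31.48 × 0.0031 = 0.09760 m/d (same in every zone)
Zone A: v = q/n = 0.09760/0.26 = 0.3754 m/d → t_A = 552/0.3754 = 1470 d
Zone B: v = q/n = 0.09760/0.25 = 0.3904 m/d → t_B = 78.2/0.3904 = 200.3 d
Total t = 1470 + 200.3 = 1671 d
   = 1671 / 365 = 4.58 yr

4.58 years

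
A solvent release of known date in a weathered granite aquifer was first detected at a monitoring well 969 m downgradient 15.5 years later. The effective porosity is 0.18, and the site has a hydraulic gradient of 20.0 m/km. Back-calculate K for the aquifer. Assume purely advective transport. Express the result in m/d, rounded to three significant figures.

t = 15.5 years = 5658 d
v = L / t = 969 / 5658 = 0.1713 m/d
K = v · n / i = 0.1713 × 0.18 / 0.020 = 1.54 m/d

1.54 m/d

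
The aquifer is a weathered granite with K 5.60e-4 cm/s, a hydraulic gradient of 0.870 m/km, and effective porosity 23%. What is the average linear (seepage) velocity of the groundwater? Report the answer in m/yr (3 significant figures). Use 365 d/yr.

0.668 m/yr

K = 5.60e-4 cm/s × 864 = 0.4838 m/d
Darcy flux q = K·i = 0.4838 × 8.7e-4 = 4.209e-4 m/d
v = Ki/n = 0.4838·8.7e-4/0.23 = 0.001830 m/d
   = 0.001830 × 365 = 0.668 m/yr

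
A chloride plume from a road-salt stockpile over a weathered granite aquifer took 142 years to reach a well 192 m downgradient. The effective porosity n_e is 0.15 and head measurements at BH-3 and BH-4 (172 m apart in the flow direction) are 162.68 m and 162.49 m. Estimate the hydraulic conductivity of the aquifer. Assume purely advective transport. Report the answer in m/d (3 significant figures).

0.503 m/d

Hydraulic gradient i = (162.68 − 162.49) / 172 = 0.19 / 172 = 0.001105
t = 142 years = 51830 d
v = L / t = 192 / 51830 = 0.003704 m/d
K = v · n / i = 0.003704 × 0.15 / 0.001105 = 0.503 m/d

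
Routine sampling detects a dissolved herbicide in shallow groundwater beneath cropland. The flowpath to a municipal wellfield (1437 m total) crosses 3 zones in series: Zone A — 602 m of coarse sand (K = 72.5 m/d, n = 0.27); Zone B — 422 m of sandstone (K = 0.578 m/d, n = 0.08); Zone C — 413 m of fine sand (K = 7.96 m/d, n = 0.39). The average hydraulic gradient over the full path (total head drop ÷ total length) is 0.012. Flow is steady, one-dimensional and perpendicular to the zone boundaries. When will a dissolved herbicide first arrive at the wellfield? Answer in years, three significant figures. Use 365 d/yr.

Steady 1-D flow in series ⇒ the Darcy flux q is identical in every zone and the zone head losses add (resistances L/K in series).
Σ(L/K) = 602/72.5 + 422/0.578 + 413/7.96 = 8.303 + 730.1 + 51.88 = 790.3 d
K_eq = L_total / Σ(L/K) = 1437 / 790.3 = 1.818 m/d
q = K_eq · i = 1.818 × 0.012 = 0.02182 m/d (same in every zone)
Zone A: v = q/n = 0.02182/0.27 = 0.08081 m/d → t_A = 602/0.08081 = 7449 d
Zone B: v = q/n = 0.02182/0.08 = 0.2727 m/d → t_B = 422/0.2727 = 1547 d
Zone C: v = q/n = 0.02182/0.39 = 0.05595 m/d → t_C = 413/0.05595 = 7382 d
Total t = 7449 + 1547 + 7382 = 16380 d
   = 16380 / 365 = 44.9 yr

44.9 years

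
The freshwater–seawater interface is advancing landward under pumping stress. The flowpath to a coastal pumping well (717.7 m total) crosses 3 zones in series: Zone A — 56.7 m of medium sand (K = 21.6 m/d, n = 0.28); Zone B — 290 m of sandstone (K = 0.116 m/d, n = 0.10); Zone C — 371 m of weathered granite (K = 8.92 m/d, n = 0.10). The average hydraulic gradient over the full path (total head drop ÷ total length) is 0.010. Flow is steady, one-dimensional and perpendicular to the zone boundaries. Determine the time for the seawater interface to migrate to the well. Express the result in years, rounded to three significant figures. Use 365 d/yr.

79.6 years

Continuity: the same q passes through each zone, so ΔH = q·Σ(L_j/K_j) — the zones act as resistances in series.
Σ(L/K) = 56.7/21.6 + 290/0.116 + 371/8.92 = 2.625 + 2500 + 41.59 = 2544 d
K_eq = L_total / Σ(L/K) = 717.7 / 2544 = 0.2821 m/d
q = K_eq · i = 0.2821 × 0.010 = 0.002821 m/d (same in every zone)
Zone A: v = q/n = 0.002821/0.28 = 0.01007 m/d → t_A = 56.7/0.01007 = 5628 d
Zone B: v = q/n = 0.002821/0.10 = 0.02821 m/d → t_B = 290/0.02821 = 10280 d
Zone C: v = q/n = 0.002821/0.10 = 0.02821 m/d → t_C = 371/0.02821 = 13150 d
Total t = 5628 + 10280 + 13150 = 29060 d
   = 29060 / 365 = 79.6 yr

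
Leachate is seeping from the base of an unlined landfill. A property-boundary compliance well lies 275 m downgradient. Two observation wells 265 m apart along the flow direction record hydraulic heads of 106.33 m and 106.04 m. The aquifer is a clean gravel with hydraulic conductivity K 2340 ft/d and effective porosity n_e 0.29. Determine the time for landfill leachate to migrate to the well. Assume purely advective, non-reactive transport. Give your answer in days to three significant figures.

102 days

Hydraulic gradient i = (106.33 − 106.04) / 265 = 0.29 / 265 = 0.001094
K = 2340 ft/d × 0.3048 = 713.2 m/d
q = Ki = 713.2 × 0.001094 = 0.7805 m/d
v = Ki/n = 713.2·0.001094/0.29 = 2.691 m/d
t = L / v = 275 / 2.691 = 102.2 d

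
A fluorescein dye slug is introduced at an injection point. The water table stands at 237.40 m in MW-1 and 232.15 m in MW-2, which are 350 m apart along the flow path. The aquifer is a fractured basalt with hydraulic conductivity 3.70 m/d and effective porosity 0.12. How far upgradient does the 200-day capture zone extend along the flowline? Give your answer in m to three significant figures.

92.5 m

Hydraulic gradient i = (237.40 − 232.15) / 350 = 5.25 / 350 = 0.01500
q = Ki = 3.70 × 0.01500 = 0.05550 m/d
v_s = q/n_e = 0.05550/0.12 = 0.4625 m/d
L = v × T = 0.4625 × 200 = 92.50 m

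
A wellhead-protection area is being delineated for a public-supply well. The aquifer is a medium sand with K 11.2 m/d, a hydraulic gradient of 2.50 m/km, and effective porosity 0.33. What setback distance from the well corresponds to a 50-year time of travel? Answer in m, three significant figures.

1550 m

Darcy flux q = K·i = 11.2 × 0.0025 = 0.02800 m/d
Seepage velocity v = q / n = 0.02800 / 0.33 = 0.08485 m/d
T = 50 yr × 365 = 18250 d
L = v × T = 0.08485 × 18250 = 1548 m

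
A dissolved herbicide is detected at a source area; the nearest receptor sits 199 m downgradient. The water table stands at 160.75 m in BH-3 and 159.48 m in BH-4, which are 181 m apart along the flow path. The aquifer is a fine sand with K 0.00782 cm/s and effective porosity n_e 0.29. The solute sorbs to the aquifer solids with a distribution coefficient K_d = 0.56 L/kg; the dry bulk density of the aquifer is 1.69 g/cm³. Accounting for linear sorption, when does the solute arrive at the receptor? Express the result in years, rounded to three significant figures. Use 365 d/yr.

Hydraulic gradient i = (160.75 − 159.48) / 181 = 1.27 / 181 = 0.007017
K = 0.00782 cm/s × 864 = 6.756 m/d
Darcy flux q = K·i = 6.756 × 0.007017 = 0.04741 m/d
Seepage velocity v = q / n = 0.04741 / 0.29 = 0.1635 m/d
Retardation R = 1 + ρ_b·K_d/n = 1 + 1.69×0.56/0.29 = 4.263
Contaminant velocity v_c = v/R = 0.1635/4.263 = 0.03834 m/d
t = L/v_c = 199/0.03834 = 5190 d
   = 5190/365 = 14.2 yr

14.2 years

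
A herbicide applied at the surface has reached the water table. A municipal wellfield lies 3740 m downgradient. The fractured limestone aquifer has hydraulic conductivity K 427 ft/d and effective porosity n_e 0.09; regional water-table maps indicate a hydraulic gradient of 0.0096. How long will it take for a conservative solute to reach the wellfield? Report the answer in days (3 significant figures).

269 days

K = 427 ft/d × 0.3048 = 130.1 m/d
Darcy flux q = K·i = 130.1 × 0.0096 = 1.249 m/d
Seepage velocity v = q / n = 1.249 / 0.09 = 13.88 m/d
t = L / v = 3740 / 13.88 = 269.4 d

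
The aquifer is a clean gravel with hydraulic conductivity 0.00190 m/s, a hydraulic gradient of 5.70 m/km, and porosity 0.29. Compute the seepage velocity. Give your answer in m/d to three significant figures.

K = 0.00190 m/s × 86400 s/d = 164.2 m/d
q = Ki = 164.2 × 0.0057 = 0.9357 m/d
v_s = q/n_e = 0.9357/0.29 = 3.227 m/d

3.23 m/d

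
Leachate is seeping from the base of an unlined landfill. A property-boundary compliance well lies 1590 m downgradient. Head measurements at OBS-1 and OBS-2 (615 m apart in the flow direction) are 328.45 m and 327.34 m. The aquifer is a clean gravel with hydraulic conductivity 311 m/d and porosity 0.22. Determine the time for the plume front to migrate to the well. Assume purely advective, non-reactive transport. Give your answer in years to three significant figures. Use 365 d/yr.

Hydraulic gradient i = (328.45 − 327.34) / 615 = 1.11 / 615 = 0.001805
q = Ki = 311 × 0.001805 = 0.5613 m/d
v_s = q/n_e = 0.5613/0.22 = 2.551 m/d
t = L / v = 1590 / 2.551 = 623.2 d
   = 623.2 / 365 = 1.71 yr

1.71 years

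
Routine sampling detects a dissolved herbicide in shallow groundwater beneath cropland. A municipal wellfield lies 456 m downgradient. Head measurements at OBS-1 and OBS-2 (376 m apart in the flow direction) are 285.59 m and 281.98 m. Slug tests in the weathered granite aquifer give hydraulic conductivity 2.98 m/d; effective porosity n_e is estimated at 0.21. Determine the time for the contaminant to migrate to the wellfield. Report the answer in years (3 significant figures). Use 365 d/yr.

Hydraulic gradient i = (285.59 − 281.98) / 376 = 3.61 / 376 = 0.009601
Specific discharge q = 2.98 × 0.009601 = 0.02861 m/d
v = Ki/n = 2.98·0.009601/0.21 = 0.1362 m/d
t = L / v = 456 / 0.1362 = 3347 d
   = 3347 / 365 = 9.17 yr

9.17 years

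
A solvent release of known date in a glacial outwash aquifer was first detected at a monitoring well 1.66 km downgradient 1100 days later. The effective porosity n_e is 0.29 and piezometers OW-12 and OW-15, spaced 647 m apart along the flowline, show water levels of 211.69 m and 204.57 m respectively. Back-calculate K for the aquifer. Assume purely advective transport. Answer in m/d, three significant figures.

Hydraulic gradient i = (211.69 − 204.57) / 647 = 7.12 / 647 = 0.01100
L = 1.66 km = 1660 m
v = L / t = 1660 / 1100 = 1.509 m/d
K = v · n / i = 1.509 × 0.29 / 0.01100 = 39.8 m/d

39.8 m/d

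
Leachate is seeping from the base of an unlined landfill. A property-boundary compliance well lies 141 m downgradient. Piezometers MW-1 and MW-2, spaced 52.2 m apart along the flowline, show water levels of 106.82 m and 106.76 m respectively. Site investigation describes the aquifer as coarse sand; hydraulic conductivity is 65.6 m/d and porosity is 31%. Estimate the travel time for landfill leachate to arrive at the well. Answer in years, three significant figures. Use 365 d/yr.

Hydraulic gradient i = (106.82 − 106.76) / 52.2 = 0.06 / 52.2 = 0.001149
Darcy flux q = K·i = 65.6 × 0.001149 = 0.07540 m/d
v = Ki/n = 65.6·0.001149/0.31 = 0.2432 m/d
t = L / v = 141 / 0.2432 = 579.7 d
   = 579.7 / 365 = 1.59 yr

1.59 years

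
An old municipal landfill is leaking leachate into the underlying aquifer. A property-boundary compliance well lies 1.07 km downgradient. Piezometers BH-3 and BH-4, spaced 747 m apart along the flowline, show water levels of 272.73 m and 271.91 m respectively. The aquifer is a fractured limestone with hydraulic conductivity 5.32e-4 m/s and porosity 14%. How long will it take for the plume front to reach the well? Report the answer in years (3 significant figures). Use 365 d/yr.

8.13 years

Hydraulic gradient i = (272.73 − 271.91) / 747 = 0.82 / 747 = 0.001098
K = 5.32e-4 m/s × 86400 s/d = 45.96 m/d
Specific discharge q = 45.96 × 0.001098 = 0.05046 m/d
Seepage velocity v = q / n = 0.05046 / 0.14 = 0.3604 m/d
L = 1.07 km = 1070 m
t = L / v = 1070 / 0.3604 = 2969 d
   = 2969 / 365 = 8.13 yr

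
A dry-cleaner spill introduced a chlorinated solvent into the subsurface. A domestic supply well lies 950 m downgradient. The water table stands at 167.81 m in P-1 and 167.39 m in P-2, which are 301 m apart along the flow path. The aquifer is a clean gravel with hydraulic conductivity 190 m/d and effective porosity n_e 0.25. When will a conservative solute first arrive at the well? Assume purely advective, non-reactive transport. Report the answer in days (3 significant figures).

Hydraulic gradient i = (167.81 − 167.39) / 301 = 0.42 / 301 = 0.001395
Darcy flux q = K·i = 190 × 0.001395 = 0.2651 m/d
v_s = q/n_e = 0.2651/0.25 = 1.060 m/d
t = L / v = 950 / 1.060 = 895.8 d

896 days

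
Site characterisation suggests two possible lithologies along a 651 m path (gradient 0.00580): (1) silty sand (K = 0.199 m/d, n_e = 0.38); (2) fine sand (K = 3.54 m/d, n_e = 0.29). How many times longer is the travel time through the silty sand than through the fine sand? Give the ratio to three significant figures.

23.3

Unit 1 (silty sand): v = 0.199×0.0058/0.38 = 0.003037 m/d, t = 651/0.003037 = 214300 d
Unit 2 (fine sand): v = 3.54×0.0058/0.29 = 0.07080 m/d, t = 651/0.07080 = 9195 d
t(silty sand) / t(fine sand) = 214300/9195 = 23.3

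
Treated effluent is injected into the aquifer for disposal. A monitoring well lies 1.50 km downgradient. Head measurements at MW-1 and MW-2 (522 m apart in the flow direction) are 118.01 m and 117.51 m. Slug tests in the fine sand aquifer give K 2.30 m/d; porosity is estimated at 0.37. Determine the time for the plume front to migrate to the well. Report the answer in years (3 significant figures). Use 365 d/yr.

Hydraulic gradient i = (118.01 − 117.51) / 522 = 0.50 / 522 = 9.579e-4
q = Ki = 2.30 × 9.579e-4 = 0.002203 m/d
Seepage velocity v = q / n = 0.002203 / 0.37 = 0.005954 m/d
L = 1.50 km = 1500 m
t = L / v = 1500 / 0.005954 = 251900 d
   = 251900 / 365 = 690 yr

690 years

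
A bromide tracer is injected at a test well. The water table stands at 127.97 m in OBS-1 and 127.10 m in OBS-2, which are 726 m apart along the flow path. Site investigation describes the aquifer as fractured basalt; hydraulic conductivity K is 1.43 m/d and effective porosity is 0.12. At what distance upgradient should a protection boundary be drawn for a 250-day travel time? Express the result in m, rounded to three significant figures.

3.57 m

Hydraulic gradient i = (127.97 − 127.10) / 726 = 0.87 / 726 = 0.001198
q = Ki = 1.43 × 0.001198 = 0.001714 m/d
v_s = q/n_e = 0.001714/0.12 = 0.01428 m/d
L = v × T = 0.01428 × 250 = 3.570 m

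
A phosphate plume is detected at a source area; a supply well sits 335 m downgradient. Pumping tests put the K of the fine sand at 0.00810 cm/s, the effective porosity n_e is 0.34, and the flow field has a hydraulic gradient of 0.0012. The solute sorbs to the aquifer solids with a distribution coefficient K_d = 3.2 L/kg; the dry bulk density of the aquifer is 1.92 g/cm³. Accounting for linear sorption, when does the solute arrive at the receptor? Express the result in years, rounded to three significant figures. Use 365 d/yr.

709 years

K = 0.00810 cm/s × 864 = 6.998 m/d
q = Ki = 6.998 × 0.0012 = 0.008398 m/d
v = Ki/n = 6.998·0.0012/0.34 = 0.02470 m/d
Retardation R = 1 + ρ_b·K_d/n = 1 + 1.92×3.2/0.34 = 19.07
Contaminant velocity v_c = v/R = 0.02470/19.07 = 0.001295 m/d
t = L/v_c = 335/0.001295 = 258600 d
   = 258600/365 = 709 yr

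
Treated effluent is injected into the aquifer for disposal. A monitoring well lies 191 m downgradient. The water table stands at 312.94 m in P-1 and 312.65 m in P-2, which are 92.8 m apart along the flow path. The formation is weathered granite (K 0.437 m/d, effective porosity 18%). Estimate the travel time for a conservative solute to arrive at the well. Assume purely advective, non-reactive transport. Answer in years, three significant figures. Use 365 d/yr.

Hydraulic gradient i = (312.94 − 312.65) / 92.8 = 0.29 / 92.8 = 0.003125
Darcy flux q = K·i = 0.437 × 0.003125 = 0.001366 m/d
Average linear velocity = 0.001366 / 0.18 = 0.007587 m/d
t = L / v = 191 / 0.007587 = 25180 d
   = 25180 / 365 = 69.0 yr

69.0 years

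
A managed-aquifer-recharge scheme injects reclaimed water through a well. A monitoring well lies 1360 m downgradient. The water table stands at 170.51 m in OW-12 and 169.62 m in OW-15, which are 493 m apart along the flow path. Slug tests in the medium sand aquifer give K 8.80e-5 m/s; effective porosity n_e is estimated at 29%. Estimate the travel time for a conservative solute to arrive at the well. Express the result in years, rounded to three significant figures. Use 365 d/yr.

78.7 years

Hydraulic gradient i = (170.51 − 169.62) / 493 = 0.89 / 493 = 0.001805
K = 8.80e-5 m/s × 86400 s/d = 7.603 m/d
Darcy flux q = K·i = 7.603 × 0.001805 = 0.01373 m/d
Average linear velocity = 0.01373 / 0.29 = 0.04733 m/d
t = L / v = 1360 / 0.04733 = 28730 d
   = 28730 / 365 = 78.7 yr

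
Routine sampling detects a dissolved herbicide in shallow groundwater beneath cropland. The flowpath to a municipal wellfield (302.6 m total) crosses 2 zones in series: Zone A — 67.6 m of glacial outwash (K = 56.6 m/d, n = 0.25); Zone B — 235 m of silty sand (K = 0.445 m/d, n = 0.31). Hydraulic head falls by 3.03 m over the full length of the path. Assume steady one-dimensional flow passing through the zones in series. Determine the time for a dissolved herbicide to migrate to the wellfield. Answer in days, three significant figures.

15700 days

Continuity: the same q passes through each zone, so ΔH = q·Σ(L_j/K_j) — the zones act as resistances in series.
Σ(L/K) = 67.6/56.6 + 235/0.445 = 1.194 + 528.1 = 529.3 d
q = ΔH / Σ(L/K) = 3.03 / 529.3 = 0.005725 m/d (same in every zone)
Zone A: v = q/n = 0.005725/0.25 = 0.02290 m/d → t_A = 67.6/0.02290 = 2952 d
Zone B: v = q/n = 0.005725/0.31 = 0.01847 m/d → t_B = 235/0.01847 = 12730 d
Total t = 2952 + 12730 = 15680 d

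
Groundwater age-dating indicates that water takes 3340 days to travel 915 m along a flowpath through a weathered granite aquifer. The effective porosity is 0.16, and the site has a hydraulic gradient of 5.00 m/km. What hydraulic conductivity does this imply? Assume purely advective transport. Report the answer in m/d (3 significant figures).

v = L / t = 915 / 3340 = 0.2740 m/d
K = v · n / i = 0.2740 × 0.16 / 0.0050 = 8.77 m/d

8.77 m/d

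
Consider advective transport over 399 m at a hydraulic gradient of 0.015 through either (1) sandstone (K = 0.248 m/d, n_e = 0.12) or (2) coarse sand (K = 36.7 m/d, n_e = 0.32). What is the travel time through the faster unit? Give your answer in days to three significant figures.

Unit 1 (sandstone): v = 0.248×0.015/0.12 = 0.03100 m/d, t = 399/0.03100 = 12870 d
Unit 2 (coarse sand): v = 36.7×0.015/0.32 = 1.720 m/d, t = 399/1.720 = 231.9 d
Faster unit: t = 232 d

232 days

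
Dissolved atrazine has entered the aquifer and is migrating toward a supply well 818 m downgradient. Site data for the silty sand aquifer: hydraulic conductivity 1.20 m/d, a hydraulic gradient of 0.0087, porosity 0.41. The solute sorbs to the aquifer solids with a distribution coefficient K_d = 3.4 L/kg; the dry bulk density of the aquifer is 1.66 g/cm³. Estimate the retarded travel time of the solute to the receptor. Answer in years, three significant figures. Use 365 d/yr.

1300 years

Specific discharge q = 1.20 × 0.0087 = 0.01044 m/d
v = Ki/n = 1.20·0.0087/0.41 = 0.02546 m/d
Retardation R = 1 + ρ_b·K_d/n = 1 + 1.66×3.4/0.41 = 14.77
Contaminant velocity v_c = v/R = 0.02546/14.77 = 0.001724 m/d
t = L/v_c = 818/0.001724 = 474300 d
   = 474300/365 = 1300 yr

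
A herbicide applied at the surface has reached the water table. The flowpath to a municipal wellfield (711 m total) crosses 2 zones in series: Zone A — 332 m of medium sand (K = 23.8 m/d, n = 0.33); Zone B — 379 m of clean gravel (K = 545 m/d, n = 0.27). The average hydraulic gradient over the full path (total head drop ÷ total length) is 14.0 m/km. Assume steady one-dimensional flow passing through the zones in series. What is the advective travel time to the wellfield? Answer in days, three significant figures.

For zones in series the flux q is common to all zones; the equivalent conductivity is the harmonic (thickness-weighted) mean, K_eq = L_total / Σ(L_j/K_j).
Σ(L/K) = 332/23.8 + 379/545 = 13.95 + 0.6954 = 14.64 d
K_eq = L_total / Σ(L/K) = 711 / 14.64 = 48.55 m/d
q = K_eq · i = 48.55 × 0.014 = 0.6797 m/d (same in every zone)
Zone A: v = q/n = 0.6797/0.33 = 2.060 m/d → t_A = 332/2.060 = 161.2 d
Zone B: v = q/n = 0.6797/0.27 = 2.517 m/d → t_B = 379/2.517 = 150.6 d
Total t = 161.2 + 150.6 = 311.7 d

312 days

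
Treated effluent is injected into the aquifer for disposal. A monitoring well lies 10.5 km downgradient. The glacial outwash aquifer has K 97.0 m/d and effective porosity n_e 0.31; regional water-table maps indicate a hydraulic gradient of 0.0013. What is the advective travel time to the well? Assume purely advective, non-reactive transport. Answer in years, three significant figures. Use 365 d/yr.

70.7 years

q = Ki = 97.0 × 0.0013 = 0.1261 m/d
Seepage velocity v = q / n = 0.1261 / 0.31 = 0.4068 m/d
L = 10.5 km = 10500 m
t = L / v = 10500 / 0.4068 = 25810 d
   = 25810 / 365 = 70.7 yr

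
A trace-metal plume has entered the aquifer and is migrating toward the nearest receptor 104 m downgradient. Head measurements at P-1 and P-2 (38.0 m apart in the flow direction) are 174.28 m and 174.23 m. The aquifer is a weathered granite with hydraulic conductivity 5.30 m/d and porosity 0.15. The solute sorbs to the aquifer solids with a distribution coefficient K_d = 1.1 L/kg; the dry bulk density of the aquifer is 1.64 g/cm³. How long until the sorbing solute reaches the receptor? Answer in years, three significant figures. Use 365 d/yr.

Hydraulic gradient i = (174.28 − 174.23) / 38.0 = 0.05 / 38.0 = 0.001316
Specific discharge q = 5.30 × 0.001316 = 0.006974 m/d
Average linear velocity = 0.006974 / 0.15 = 0.04649 m/d
Retardation R = 1 + ρ_b·K_d/n = 1 + 1.64×1.1/0.15 = 13.03
Contaminant velocity v_c = v/R = 0.04649/13.03 = 0.003569 m/d
t = L/v_c = 104/0.003569 = 29140 d
   = 29140/365 = 79.8 yr

79.8 years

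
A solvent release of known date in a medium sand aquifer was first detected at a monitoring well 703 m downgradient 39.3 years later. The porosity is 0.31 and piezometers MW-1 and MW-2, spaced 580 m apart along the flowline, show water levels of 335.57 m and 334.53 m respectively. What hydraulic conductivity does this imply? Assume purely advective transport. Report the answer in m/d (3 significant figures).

8.47 m/d

Hydraulic gradient i = (335.57 − 334.53) / 580 = 1.04 / 580 = 0.001793
t = 39.3 years = 14340 d
v = L / t = 703 / 14340 = 0.04901 m/d
K = v · n / i = 0.04901 × 0.31 / 0.001793 = 8.47 m/d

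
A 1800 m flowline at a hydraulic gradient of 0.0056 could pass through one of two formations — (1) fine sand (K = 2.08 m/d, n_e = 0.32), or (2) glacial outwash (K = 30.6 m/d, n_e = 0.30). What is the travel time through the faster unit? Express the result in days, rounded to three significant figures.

Unit 1 (fine sand): v = 2.08×0.0056/0.32 = 0.03640 m/d, t = 1800/0.03640 = 49450 d
Unit 2 (glacial outwash): v = 30.6×0.0056/0.30 = 0.5712 m/d, t = 1800/0.5712 = 3151 d
Faster unit: t = 3150 d

3150 days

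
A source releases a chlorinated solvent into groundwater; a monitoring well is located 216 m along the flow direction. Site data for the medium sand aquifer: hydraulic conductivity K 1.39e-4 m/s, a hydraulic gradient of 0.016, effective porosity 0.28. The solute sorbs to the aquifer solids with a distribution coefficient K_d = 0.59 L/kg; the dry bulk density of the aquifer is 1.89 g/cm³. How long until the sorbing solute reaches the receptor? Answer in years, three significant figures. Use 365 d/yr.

4.30 years

K = 1.39e-4 m/s × 86400 s/d = 12.01 m/d
Specific discharge q = 12.01 × 0.016 = 0.1922 m/d
Seepage velocity v = q / n = 0.1922 / 0.28 = 0.6863 m/d
Retardation R = 1 + ρ_b·K_d/n = 1 + 1.89×0.59/0.28 = 4.983
Contaminant velocity v_c = v/R = 0.6863/4.983 = 0.1377 m/d
t = L/v_c = 216/0.1377 = 1568 d
   = 1568/365 = 4.30 yr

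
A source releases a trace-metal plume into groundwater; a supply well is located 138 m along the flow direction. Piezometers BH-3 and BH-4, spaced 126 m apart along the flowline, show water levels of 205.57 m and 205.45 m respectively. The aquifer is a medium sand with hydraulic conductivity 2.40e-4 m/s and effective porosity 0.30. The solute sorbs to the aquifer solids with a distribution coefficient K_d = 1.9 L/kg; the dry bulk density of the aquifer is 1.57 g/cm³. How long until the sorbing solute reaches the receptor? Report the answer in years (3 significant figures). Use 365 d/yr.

62.9 years

Hydraulic gradient i = (205.57 − 205.45) / 126 = 0.12 / 126 = 9.524e-4
K = 2.40e-4 m/s × 86400 s/d = 20.74 m/d
Darcy flux q = K·i = 20.74 × 9.524e-4 = 0.01975 m/d
Average linear velocity = 0.01975 / 0.30 = 0.06583 m/d
Retardation R = 1 + ρ_b·K_d/n = 1 + 1.57×1.9/0.30 = 10.94
Contaminant velocity v_c = v/R = 0.06583/10.94 = 0.006015 m/d
t = L/v_c = 138/0.006015 = 22940 d
   = 22940/365 = 62.9 yr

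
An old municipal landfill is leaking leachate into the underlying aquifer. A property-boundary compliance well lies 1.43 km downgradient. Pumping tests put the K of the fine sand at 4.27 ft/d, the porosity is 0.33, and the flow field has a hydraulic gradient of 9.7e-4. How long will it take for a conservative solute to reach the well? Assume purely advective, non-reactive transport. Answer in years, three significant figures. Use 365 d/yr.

1020 years

K = 4.27 ft/d × 0.3048 = 1.301 m/d
q = Ki = 1.301 × 9.7e-4 = 0.001262 m/d
v = Ki/n = 1.301·9.7e-4/0.33 = 0.003826 m/d
L = 1.43 km = 1430 m
t = L / v = 1430 / 0.003826 = 373800 d
   = 373800 / 365 = 1020 yr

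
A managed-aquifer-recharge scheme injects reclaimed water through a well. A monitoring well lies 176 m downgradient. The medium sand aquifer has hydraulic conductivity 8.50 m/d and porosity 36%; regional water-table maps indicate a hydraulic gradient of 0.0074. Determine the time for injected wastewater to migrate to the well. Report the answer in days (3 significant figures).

Darcy flux q = K·i = 8.50 × 0.0074 = 0.06290 m/d
Seepage velocity v = q / n = 0.06290 / 0.36 = 0.1747 m/d
t = L / v = 176 / 0.1747 = 1007 d

1010 days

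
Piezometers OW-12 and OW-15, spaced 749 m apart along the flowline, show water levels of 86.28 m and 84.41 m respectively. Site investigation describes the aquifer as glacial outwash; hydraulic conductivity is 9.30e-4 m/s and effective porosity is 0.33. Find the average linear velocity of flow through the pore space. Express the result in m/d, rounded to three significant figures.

Hydraulic gradient i = (86.28 − 84.41) / 749 = 1.87 / 749 = 0.002497
K = 9.30e-4 m/s × 86400 s/d = 80.35 m/d
q = Ki = 80.35 × 0.002497 = 0.2006 m/d
Seepage velocity v = q / n = 0.2006 / 0.33 = 0.6079 m/d

0.608 m/d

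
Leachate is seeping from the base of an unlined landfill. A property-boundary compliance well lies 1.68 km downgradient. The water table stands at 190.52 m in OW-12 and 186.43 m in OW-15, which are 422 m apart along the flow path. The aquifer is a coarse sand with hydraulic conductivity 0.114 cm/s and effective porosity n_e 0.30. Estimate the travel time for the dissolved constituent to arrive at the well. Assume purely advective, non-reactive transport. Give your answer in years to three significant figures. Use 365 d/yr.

1.45 years

Hydraulic gradient i = (190.52 − 186.43) / 422 = 4.09 / 422 = 0.009692
K = 0.114 cm/s × 864 = 98.50 m/d
q = Ki = 98.50 × 0.009692 = 0.9546 m/d
Seepage velocity v = q / n = 0.9546 / 0.30 = 3.182 m/d
L = 1.68 km = 1680 m
t = L / v = 1680 / 3.182 = 528.0 d
   = 528.0 / 365 = 1.45 yr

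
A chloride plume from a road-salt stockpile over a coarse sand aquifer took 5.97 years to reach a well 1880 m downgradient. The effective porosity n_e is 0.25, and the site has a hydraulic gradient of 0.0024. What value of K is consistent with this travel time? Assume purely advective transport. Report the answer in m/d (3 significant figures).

89.9 m/d

t = 5.97 years = 2179 d
v = L / t = 1880 / 2179 = 0.8628 m/d
K = v · n / i = 0.8628 × 0.25 / 0.0024 = 89.9 m/d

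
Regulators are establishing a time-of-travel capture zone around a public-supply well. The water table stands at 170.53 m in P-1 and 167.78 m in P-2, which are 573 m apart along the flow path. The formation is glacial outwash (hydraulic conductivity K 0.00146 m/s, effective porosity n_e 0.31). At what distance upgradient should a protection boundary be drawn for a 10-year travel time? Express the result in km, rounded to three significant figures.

Hydraulic gradient i = (170.53 − 167.78) / 573 = 2.75 / 573 = 0.004799
K = 0.00146 m/s × 86400 s/d = 126.1 m/d
Darcy flux q = K·i = 126.1 × 0.004799 = 0.6054 m/d
v = Ki/n = 126.1·0.004799/0.31 = 1.953 m/d
T = 10 yr × 365 = 3650 d
L = v × T = 1.953 × 3650 = 7128 m
   = 7.13 km

7.13 km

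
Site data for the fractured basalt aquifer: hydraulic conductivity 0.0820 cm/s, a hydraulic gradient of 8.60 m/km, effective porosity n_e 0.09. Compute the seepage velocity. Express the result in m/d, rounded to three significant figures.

6.77 m/d

K = 0.0820 cm/s × 864 = 70.85 m/d
q = Ki = 70.85 × 0.0086 = 0.6093 m/d
v = Ki/n = 70.85·0.0086/0.09 = 6.770 m/d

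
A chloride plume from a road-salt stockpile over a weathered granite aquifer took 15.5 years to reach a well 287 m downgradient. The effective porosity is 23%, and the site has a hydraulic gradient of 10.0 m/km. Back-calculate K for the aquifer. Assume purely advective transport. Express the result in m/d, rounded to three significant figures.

1.17 m/d

t = 15.5 years = 5658 d
v = L / t = 287 / 5658 = 0.05073 m/d
K = v · n / i = 0.05073 × 0.23 / 0.010 = 1.17 m/d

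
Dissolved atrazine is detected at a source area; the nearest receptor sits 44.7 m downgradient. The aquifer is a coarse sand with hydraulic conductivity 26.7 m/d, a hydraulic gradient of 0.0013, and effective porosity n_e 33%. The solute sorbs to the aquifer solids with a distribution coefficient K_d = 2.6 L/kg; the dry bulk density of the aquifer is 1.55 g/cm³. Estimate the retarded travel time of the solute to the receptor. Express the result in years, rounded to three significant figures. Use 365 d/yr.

Specific discharge q = 26.7 × 0.0013 = 0.03471 m/d
v_s = q/n_e = 0.03471/0.33 = 0.1052 m/d
Retardation R = 1 + ρ_b·K_d/n = 1 + 1.55×2.6/0.33 = 13.21
Contaminant velocity v_c = v/R = 0.1052/13.21 = 0.007961 m/d
t = L/v_c = 44.7/0.007961 = 5615 d
   = 5615/365 = 15.4 yr

15.4 years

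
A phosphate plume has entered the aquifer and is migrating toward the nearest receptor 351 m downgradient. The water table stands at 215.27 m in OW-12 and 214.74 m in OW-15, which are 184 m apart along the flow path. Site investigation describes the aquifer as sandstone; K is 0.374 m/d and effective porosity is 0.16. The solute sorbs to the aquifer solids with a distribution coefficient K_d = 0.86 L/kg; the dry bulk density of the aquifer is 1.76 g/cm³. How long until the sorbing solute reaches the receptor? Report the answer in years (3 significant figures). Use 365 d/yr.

Hydraulic gradient i = (215.27 − 214.74) / 184 = 0.53 / 184 = 0.002880
Specific discharge q = 0.374 × 0.002880 = 0.001077 m/d
Seepage velocity v = q / n = 0.001077 / 0.16 = 0.006733 m/d
Retardation R = 1 + ρ_b·K_d/n = 1 + 1.76×0.86/0.16 = 10.46
Contaminant velocity v_c = v/R = 0.006733/10.46 = 6.437e-4 m/d
t = L/v_c = 351/6.437e-4 = 545300 d
   = 545300/365 = 1490 yr

1490 years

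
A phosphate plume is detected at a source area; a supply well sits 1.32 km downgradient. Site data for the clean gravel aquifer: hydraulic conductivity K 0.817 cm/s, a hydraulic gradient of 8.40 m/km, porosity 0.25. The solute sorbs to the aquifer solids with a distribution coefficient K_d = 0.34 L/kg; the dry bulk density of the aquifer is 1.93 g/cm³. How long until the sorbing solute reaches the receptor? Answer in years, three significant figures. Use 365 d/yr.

0.553 years

K = 0.817 cm/s × 864 = 705.9 m/d
q = Ki = 705.9 × 0.0084 = 5.929 m/d
Average linear velocity = 5.929 / 0.25 = 23.72 m/d
Retardation R = 1 + ρ_b·K_d/n = 1 + 1.93×0.34/0.25 = 3.625
Contaminant velocity v_c = v/R = 23.72/3.625 = 6.543 m/d
L = 1.32 km = 1320 m
t = L/v_c = 1320/6.543 = 201.7 d
   = 201.7/365 = 0.553 yr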